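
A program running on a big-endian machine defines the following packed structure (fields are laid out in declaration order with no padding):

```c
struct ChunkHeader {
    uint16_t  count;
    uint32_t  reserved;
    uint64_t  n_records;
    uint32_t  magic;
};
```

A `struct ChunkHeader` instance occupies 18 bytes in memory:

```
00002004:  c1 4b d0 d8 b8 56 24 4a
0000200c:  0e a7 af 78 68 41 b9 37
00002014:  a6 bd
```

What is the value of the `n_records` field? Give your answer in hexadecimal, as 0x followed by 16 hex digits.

0x244A0EA7AF786841

`n_records` follows `count` (2 B), `reserved` (4 B), so it starts at offset 2 + 4 = 6 and occupies 8 bytes.
Bytes at offsets 6..13: 24 4A 0E A7 AF 78 68 41.
Big-endian stores the most-significant byte at the lowest address.
The bytes are already most-significant first: 0x244A0EA7AF786841.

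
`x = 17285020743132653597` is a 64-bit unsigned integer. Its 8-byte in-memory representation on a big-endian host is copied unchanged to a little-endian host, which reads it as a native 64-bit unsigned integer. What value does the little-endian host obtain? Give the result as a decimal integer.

2101120755029434607

17285020743132653597 in 64-bit hexadecimal is 0xEFE0BAC931AE281D.
Stored big-endian, the bytes at ascending addresses are EF E0 BA C9 31 AE 28 1D.
Read back as little-endian, the first byte is least significant, giving 0x1D28AE31C9BAE0EF.
0x1D28AE31C9BAE0EF = 2101120755029434607.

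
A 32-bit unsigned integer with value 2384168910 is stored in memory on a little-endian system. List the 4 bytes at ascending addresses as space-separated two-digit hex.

2384168910 in hexadecimal, padded to 32 bits, is 0x8E1B87CE.
Split into bytes (most-significant first): 8E 1B 87 CE.
Little-endian: lowest address holds the least-significant byte.
So at ascending addresses the bytes are CE 87 1B 8E.

CE 87 1B 8E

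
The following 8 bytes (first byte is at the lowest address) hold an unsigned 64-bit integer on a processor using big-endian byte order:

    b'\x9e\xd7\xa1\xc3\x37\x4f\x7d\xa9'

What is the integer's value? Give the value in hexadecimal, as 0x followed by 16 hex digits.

Big-endian stores the most-significant byte at the lowest address.
The bytes are already most-significant first: 0x9ED7A1C3374F7DA9.

0x9ED7A1C3374F7DA9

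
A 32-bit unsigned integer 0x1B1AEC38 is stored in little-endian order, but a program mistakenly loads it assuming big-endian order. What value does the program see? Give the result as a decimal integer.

954997275

Stored little-endian, the bytes at ascending addresses are 38 EC 1A 1B.
Read back as big-endian, the last byte is least significant, giving 0x38EC1A1B.
0x38EC1A1B = 954997275.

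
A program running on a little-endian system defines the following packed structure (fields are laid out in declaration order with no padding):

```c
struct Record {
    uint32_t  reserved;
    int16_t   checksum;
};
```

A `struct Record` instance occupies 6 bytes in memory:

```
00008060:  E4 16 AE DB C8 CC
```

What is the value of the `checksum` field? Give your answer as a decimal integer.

-13112

`checksum` follows `reserved` (4 bytes), so it starts at byte offset 4 and occupies 2 bytes.
Bytes at offsets 4..5: C8 CC.
Little-endian stores the least-significant byte at the lowest address.
Reassemble most-significant byte first: CC C8 → 0xCCC8.
Top bit is set, so as a signed 16-bit value this is 0xCCC8 − 2^16 = -13112.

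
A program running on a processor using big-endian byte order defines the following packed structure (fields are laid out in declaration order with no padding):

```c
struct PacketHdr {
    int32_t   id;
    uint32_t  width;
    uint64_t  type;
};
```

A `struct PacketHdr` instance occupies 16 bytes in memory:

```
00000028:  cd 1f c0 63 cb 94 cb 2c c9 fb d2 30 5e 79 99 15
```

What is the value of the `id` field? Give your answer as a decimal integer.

-853557149

`id` is the first field, at byte offset 0, occupying 4 bytes.
Bytes at offsets 0..3: CD 1F C0 63.
In big-endian order the high byte comes first in memory.
The bytes are already most-significant first: 0xCD1FC063.
Top bit is set, so as a signed 32-bit value this is 0xCD1FC063 − 2^32 = -853557149.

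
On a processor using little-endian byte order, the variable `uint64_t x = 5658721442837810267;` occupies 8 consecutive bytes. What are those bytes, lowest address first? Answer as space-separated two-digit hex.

5B CC 3B CB 2B D1 87 4E

5658721442837810267 in hexadecimal, padded to 64 bits, is 0x4E87D12BCB3BCC5B.
Split into bytes (most-significant first): 4E 87 D1 2B CB 3B CC 5B.
Little-endian: lowest address holds the least-significant byte.
So at ascending addresses the bytes are 5B CC 3B CB 2B D1 87 4E.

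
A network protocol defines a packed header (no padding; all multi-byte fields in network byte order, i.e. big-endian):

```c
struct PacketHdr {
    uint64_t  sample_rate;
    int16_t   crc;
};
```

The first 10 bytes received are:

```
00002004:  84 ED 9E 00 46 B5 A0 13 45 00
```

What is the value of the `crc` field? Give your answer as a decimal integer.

`crc` follows `sample_rate` (8 bytes), so it starts at byte offset 8 and occupies 2 bytes.
Bytes at offsets 8..9: 45 00.
Big-endian: lowest address holds the most-significant byte.
The bytes are already most-significant first: 0x4500.
0x4500 = 17664.

17664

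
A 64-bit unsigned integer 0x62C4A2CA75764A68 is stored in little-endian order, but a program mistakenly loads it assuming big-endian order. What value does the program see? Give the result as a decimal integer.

Stored little-endian, the bytes at ascending addresses are 68 4A 76 75 CA A2 C4 62.
Read back as big-endian, the last byte is least significant, giving 0x684A7675CAA2C462.
0x684A7675CAA2C462 = 7514949176504009826.

7514949176504009826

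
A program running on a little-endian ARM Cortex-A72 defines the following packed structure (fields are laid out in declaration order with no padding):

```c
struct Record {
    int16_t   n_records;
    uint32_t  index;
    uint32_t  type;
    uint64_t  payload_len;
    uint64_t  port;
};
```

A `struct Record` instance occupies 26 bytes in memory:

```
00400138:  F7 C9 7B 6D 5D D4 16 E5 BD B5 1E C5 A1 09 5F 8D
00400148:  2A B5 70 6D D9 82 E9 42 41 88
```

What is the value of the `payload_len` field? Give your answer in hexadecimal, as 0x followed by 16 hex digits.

0xB52A8D5F09A1C51E

`payload_len` follows `n_records` (2 B), `index` (4 B), `type` (4 B), so it starts at offset 2 + 4 + 4 = 10 and occupies 8 bytes.
Bytes at offsets 10..17: 1E C5 A1 09 5F 8D 2A B5.
Little-endian: lowest address holds the least-significant byte.
Reassemble most-significant byte first: B5 2A 8D 5F 09 A1 C5 1E → 0xB52A8D5F09A1C51E.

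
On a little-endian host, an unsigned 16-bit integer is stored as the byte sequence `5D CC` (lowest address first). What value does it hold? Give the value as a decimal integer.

Little-endian: lowest address holds the least-significant byte.
Reassemble most-significant byte first: CC 5D → 0xCC5D.
0xCC5D = 52317.

52317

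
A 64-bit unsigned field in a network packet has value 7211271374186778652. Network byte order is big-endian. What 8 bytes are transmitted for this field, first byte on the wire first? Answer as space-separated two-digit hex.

64 13 95 1B 9D 58 90 1C

7211271374186778652 in hexadecimal, padded to 64 bits, is 0x6413951B9D58901C.
Split into bytes (most-significant first): 64 13 95 1B 9D 58 90 1C.
Big-endian: lowest address holds the most-significant byte.
So the memory order matches the most-significant-first order: 64 13 95 1B 9D 58 90 1C.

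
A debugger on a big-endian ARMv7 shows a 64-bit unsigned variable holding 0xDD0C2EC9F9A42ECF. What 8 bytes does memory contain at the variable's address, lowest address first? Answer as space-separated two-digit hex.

Split into bytes (most-significant first): DD 0C 2E C9 F9 A4 2E CF.
Big-endian stores the most-significant byte at the lowest address.
So the memory order matches the most-significant-first order: DD 0C 2E C9 F9 A4 2E CF.

DD 0C 2E C9 F9 A4 2E CF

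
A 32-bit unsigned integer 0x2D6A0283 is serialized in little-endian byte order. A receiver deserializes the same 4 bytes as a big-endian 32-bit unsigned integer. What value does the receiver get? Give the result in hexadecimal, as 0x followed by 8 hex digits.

Stored little-endian, the bytes at ascending addresses are 83 02 6A 2D.
Read back as big-endian, the last byte is least significant, giving 0x83026A2D.

0x83026A2D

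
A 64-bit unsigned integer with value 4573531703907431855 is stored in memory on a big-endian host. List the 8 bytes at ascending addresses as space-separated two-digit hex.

3F 78 72 DA 64 63 B5 AF

4573531703907431855 in hexadecimal, padded to 64 bits, is 0x3F7872DA6463B5AF.
Split into bytes (most-significant first): 3F 78 72 DA 64 63 B5 AF.
Big-endian stores the most-significant byte at the lowest address.
So the memory order matches the most-significant-first order: 3F 78 72 DA 64 63 B5 AF.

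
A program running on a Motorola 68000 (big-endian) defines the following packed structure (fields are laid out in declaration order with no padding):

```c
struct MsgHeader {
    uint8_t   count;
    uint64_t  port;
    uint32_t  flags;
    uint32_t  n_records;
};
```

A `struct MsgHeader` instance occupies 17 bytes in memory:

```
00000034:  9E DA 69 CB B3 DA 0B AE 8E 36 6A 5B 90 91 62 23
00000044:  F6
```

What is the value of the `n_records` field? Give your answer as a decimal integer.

2439128054

`n_records` follows `count` (1 B), `port` (8 B), `flags` (4 B), so it starts at offset 1 + 8 + 4 = 13 and occupies 4 bytes.
Bytes at offsets 13..16: 91 62 23 F6.
Big-endian stores the most-significant byte at the lowest address.
The bytes are already most-significant first: 0x916223F6.
0x916223F6 = 2439128054.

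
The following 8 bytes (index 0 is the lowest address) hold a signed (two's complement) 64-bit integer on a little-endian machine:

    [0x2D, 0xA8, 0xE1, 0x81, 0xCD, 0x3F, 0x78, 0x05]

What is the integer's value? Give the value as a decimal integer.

394135119274813485

Little-endian stores the least-significant byte at the lowest address.
Reassemble most-significant byte first: 05 78 3F CD 81 E1 A8 2D → 0x05783FCD81E1A82D.
0x05783FCD81E1A82D = 394135119274813485.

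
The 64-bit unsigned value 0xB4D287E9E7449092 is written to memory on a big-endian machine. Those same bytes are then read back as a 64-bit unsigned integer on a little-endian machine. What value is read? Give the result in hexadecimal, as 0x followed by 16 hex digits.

0x929044E7E987D2B4

Stored big-endian, the bytes at ascending addresses are B4 D2 87 E9 E7 44 90 92.
Read back as little-endian, the first byte is least significant, giving 0x929044E7E987D2B4.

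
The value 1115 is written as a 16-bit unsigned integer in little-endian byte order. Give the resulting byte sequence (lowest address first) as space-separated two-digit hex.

5B 04

1115 in hexadecimal, padded to 16 bits, is 0x045B.
Split into bytes (most-significant first): 04 5B.
Little-endian stores the least-significant byte at the lowest address.
So at ascending addresses the bytes are 5B 04.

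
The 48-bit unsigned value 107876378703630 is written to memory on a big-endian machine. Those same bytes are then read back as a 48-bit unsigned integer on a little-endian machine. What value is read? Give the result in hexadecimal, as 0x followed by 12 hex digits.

107876378703630 in 48-bit hexadecimal is 0x621CED3B770E.
Stored big-endian, the bytes at ascending addresses are 62 1C ED 3B 77 0E.
Read back as little-endian, the first byte is least significant, giving 0x0E773BED1C62.

0x0E773BED1C62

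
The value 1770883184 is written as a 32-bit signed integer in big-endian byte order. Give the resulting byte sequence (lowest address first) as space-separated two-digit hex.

1770883184 in hexadecimal, padded to 32 bits, is 0x698D8870.
Split into bytes (most-significant first): 69 8D 88 70.
Big-endian stores the most-significant byte at the lowest address.
So the memory order matches the most-significant-first order: 69 8D 88 70.

69 8D 88 70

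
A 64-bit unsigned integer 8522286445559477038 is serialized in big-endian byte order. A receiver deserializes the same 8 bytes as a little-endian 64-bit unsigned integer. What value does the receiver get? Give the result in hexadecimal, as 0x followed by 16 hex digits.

8522286445559477038 in 64-bit hexadecimal is 0x76453E5E85B2F32E.
Stored big-endian, the bytes at ascending addresses are 76 45 3E 5E 85 B2 F3 2E.
Read back as little-endian, the first byte is least significant, giving 0x2EF3B2855E3E4576.

0x2EF3B2855E3E4576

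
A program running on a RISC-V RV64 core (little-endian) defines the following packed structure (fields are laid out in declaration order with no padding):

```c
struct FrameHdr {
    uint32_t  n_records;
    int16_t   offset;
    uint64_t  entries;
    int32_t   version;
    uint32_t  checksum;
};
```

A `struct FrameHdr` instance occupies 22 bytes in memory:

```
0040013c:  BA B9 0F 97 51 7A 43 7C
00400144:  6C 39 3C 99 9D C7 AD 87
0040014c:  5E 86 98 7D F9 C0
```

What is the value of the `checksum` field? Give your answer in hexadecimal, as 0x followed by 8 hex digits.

`checksum` follows `n_records` (4 B), `offset` (2 B), `entries` (8 B), `version` (4 B), so it starts at offset 4 + 2 + 8 + 4 = 18 and occupies 4 bytes.
Bytes at offsets 18..21: 98 7D F9 C0.
Little-endian stores the least-significant byte at the lowest address.
Reassemble most-significant byte first: C0 F9 7D 98 → 0xC0F97D98.

0xC0F97D98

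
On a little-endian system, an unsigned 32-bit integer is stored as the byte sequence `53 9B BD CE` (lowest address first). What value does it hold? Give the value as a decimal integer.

Little-endian stores the least-significant byte at the lowest address.
Reassemble most-significant byte first: CE BD 9B 53 → 0xCEBD9B53.
0xCEBD9B53 = 3468532563.

3468532563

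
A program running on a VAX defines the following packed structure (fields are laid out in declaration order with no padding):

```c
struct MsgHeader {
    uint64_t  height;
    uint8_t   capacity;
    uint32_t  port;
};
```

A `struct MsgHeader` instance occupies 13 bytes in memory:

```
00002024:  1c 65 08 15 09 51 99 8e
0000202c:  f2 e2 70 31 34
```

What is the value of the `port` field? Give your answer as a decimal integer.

875655394

`port` follows `height` (8 B), `capacity` (1 B), so it starts at offset 8 + 1 = 9 and occupies 4 bytes.
Bytes at offsets 9..12: E2 70 31 34.
Little-endian: lowest address holds the least-significant byte.
Reassemble most-significant byte first: 34 31 70 E2 → 0x343170E2.
0x343170E2 = 875655394.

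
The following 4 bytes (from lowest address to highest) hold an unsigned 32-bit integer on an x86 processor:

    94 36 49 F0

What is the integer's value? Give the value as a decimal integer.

4031329940

In little-endian order the low byte comes first in memory.
Reassemble most-significant byte first: F0 49 36 94 → 0xF0493694.
0xF0493694 = 4031329940.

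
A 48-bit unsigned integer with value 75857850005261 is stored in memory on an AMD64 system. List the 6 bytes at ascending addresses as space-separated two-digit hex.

0D F7 33 08 FE 44

75857850005261 in hexadecimal, padded to 48 bits, is 0x44FE0833F70D.
Split into bytes (most-significant first): 44 FE 08 33 F7 0D.
Little-endian: lowest address holds the least-significant byte.
So at ascending addresses the bytes are 0D F7 33 08 FE 44.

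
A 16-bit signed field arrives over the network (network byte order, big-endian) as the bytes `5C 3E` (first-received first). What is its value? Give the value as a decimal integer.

Big-endian stores the most-significant byte at the lowest address.
The bytes are already most-significant first: 0x5C3E.
0x5C3E = 23614.

23614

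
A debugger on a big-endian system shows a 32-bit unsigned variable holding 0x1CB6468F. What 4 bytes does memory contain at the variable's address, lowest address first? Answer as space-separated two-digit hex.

Split into bytes (most-significant first): 1C B6 46 8F.
In big-endian order the high byte comes first in memory.
So the memory order matches the most-significant-first order: 1C B6 46 8F.

1C B6 46 8F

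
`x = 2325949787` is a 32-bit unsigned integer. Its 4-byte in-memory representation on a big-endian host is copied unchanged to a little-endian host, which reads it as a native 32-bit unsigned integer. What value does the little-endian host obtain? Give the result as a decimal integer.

2325949787 in 32-bit hexadecimal is 0x8AA32D5B.
Stored big-endian, the bytes at ascending addresses are 8A A3 2D 5B.
Read back as little-endian, the first byte is least significant, giving 0x5B2DA38A.
0x5B2DA38A = 1529717642.

1529717642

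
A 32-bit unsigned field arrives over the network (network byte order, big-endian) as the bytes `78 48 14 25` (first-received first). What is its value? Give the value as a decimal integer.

Big-endian stores the most-significant byte at the lowest address.
The bytes are already most-significant first: 0x78481425.
0x78481425 = 2017989669.

2017989669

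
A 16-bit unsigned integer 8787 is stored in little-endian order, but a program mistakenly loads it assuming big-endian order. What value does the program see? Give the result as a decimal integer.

8787 in 16-bit hexadecimal is 0x2253.
Stored little-endian, the bytes at ascending addresses are 53 22.
Read back as big-endian, the last byte is least significant, giving 0x5322.
0x5322 = 21282.

21282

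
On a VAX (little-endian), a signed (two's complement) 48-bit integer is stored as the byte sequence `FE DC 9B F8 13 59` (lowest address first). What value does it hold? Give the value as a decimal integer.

In little-endian order the low byte comes first in memory.
Reassemble most-significant byte first: 59 13 F8 9B DC FE → 0x5913F89BDCFE.
0x5913F89BDCFE = 97942310214910.

97942310214910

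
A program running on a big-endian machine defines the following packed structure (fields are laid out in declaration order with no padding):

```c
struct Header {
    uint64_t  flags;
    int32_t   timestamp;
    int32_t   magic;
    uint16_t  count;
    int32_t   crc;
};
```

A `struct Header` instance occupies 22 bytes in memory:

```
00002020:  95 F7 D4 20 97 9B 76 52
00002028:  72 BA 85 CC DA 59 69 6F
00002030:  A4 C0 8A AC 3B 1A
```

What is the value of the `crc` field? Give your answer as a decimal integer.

-1968424166

`crc` follows `flags` (8 B), `timestamp` (4 B), `magic` (4 B), `count` (2 B), so it starts at offset 8 + 4 + 4 + 2 = 18 and occupies 4 bytes.
Bytes at offsets 18..21: 8A AC 3B 1A.
In big-endian order the high byte comes first in memory.
The bytes are already most-significant first: 0x8AAC3B1A.
Top bit is set, so as a signed 32-bit value this is 0x8AAC3B1A − 2^32 = -1968424166.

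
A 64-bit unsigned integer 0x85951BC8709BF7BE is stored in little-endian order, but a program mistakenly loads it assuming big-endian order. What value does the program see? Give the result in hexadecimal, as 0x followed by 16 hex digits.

Stored little-endian, the bytes at ascending addresses are BE F7 9B 70 C8 1B 95 85.
Read back as big-endian, the last byte is least significant, giving 0xBEF79B70C81B9585.

0xBEF79B70C81B9585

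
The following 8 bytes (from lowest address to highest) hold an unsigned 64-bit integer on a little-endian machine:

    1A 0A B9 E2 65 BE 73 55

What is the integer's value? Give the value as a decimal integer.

6157474460350351898

In little-endian order the low byte comes first in memory.
Reassemble most-significant byte first: 55 73 BE 65 E2 B9 0A 1A → 0x5573BE65E2B90A1A.
0x5573BE65E2B90A1A = 6157474460350351898.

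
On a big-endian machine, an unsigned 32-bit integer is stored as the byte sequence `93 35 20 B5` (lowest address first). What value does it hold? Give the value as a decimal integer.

2469732533

Big-endian: lowest address holds the most-significant byte.
The bytes are already most-significant first: 0x933520B5.
0x933520B5 = 2469732533.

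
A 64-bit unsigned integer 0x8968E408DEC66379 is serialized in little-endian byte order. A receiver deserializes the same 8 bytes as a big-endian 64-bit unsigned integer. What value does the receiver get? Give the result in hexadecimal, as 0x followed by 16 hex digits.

0x7963C6DE08E46889

Stored little-endian, the bytes at ascending addresses are 79 63 C6 DE 08 E4 68 89.
Read back as big-endian, the last byte is least significant, giving 0x7963C6DE08E46889.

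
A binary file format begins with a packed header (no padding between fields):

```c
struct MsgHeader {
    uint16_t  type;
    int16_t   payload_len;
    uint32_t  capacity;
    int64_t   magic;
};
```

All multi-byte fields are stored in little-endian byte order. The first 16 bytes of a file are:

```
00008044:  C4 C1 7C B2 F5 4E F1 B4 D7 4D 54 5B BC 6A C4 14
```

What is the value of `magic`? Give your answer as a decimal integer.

`magic` follows `type` (2 B), `payload_len` (2 B), `capacity` (4 B), so it starts at offset 2 + 2 + 4 = 8 and occupies 8 bytes.
Bytes at offsets 8..15: D7 4D 54 5B BC 6A C4 14.
Little-endian stores the least-significant byte at the lowest address.
Reassemble most-significant byte first: 14 C4 6A BC 5B 54 4D D7 → 0x14C46ABC5B544DD7.
0x14C46ABC5B544DD7 = 1496438333412494807.

1496438333412494807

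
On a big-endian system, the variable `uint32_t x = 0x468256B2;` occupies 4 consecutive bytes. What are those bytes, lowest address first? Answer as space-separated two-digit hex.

Split into bytes (most-significant first): 46 82 56 B2.
Big-endian stores the most-significant byte at the lowest address.
So the memory order matches the most-significant-first order: 46 82 56 B2.

46 82 56 B2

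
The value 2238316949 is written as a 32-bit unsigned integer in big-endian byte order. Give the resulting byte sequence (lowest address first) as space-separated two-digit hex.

85 6A 01 95

2238316949 in hexadecimal, padded to 32 bits, is 0x856A0195.
Split into bytes (most-significant first): 85 6A 01 95.
Big-endian: lowest address holds the most-significant byte.
So the memory order matches the most-significant-first order: 85 6A 01 95.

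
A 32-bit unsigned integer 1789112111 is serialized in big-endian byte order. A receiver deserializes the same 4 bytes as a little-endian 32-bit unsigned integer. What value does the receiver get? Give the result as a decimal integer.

800039786

1789112111 in 32-bit hexadecimal is 0x6AA3AF2F.
Stored big-endian, the bytes at ascending addresses are 6A A3 AF 2F.
Read back as little-endian, the first byte is least significant, giving 0x2FAFA36A.
0x2FAFA36A = 800039786.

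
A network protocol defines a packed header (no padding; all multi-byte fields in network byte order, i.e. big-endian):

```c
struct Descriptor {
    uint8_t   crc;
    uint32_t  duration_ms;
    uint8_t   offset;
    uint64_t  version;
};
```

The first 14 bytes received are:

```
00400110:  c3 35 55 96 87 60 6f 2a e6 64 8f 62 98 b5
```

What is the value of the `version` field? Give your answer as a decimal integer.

`version` follows `crc` (1 B), `duration_ms` (4 B), `offset` (1 B), so it starts at offset 1 + 4 + 1 = 6 and occupies 8 bytes.
Bytes at offsets 6..13: 6F 2A E6 64 8F 62 98 B5.
Big-endian: lowest address holds the most-significant byte.
The bytes are already most-significant first: 0x6F2AE6648F6298B5.
0x6F2AE6648F6298B5 = 8010468206808570037.

8010468206808570037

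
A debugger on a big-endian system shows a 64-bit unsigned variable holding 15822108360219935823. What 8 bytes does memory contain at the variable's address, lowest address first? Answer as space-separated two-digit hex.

DB 93 6B B9 78 A5 C4 4F

15822108360219935823 in hexadecimal, padded to 64 bits, is 0xDB936BB978A5C44F.
Split into bytes (most-significant first): DB 93 6B B9 78 A5 C4 4F.
In big-endian order the high byte comes first in memory.
So the memory order matches the most-significant-first order: DB 93 6B B9 78 A5 C4 4F.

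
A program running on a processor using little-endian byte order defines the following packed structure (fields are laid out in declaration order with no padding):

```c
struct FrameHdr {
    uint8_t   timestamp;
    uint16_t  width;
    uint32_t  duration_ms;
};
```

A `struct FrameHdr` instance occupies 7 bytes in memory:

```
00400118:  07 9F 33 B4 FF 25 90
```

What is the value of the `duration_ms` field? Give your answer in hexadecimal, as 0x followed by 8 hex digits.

`duration_ms` follows `timestamp` (1 B), `width` (2 B), so it starts at offset 1 + 2 = 3 and occupies 4 bytes.
Bytes at offsets 3..6: B4 FF 25 90.
Little-endian stores the least-significant byte at the lowest address.
Reassemble most-significant byte first: 90 25 FF B4 → 0x9025FFB4.

0x9025FFB4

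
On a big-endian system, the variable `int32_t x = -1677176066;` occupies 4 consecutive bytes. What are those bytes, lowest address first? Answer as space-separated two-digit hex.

9C 08 52 FE

Two's complement of -1677176066 in 32 bits: 1677176066 = 0x63F7AD02; invert → 0x9C0852FD; add 1 → 0x9C0852FE.
Split into bytes (most-significant first): 9C 08 52 FE.
In big-endian order the high byte comes first in memory.
So the memory order matches the most-significant-first order: 9C 08 52 FE.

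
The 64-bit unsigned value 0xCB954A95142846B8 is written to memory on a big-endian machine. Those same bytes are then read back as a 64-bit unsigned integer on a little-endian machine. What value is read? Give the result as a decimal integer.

13278344620217636299

Stored big-endian, the bytes at ascending addresses are CB 95 4A 95 14 28 46 B8.
Read back as little-endian, the first byte is least significant, giving 0xB8462814954A95CB.
0xB8462814954A95CB = 13278344620217636299.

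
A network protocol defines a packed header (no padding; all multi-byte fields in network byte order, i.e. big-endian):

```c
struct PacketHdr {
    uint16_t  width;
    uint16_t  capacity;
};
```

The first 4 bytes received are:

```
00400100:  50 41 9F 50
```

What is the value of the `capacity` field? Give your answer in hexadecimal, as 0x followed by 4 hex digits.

`capacity` follows `width` (2 bytes), so it starts at byte offset 2 and occupies 2 bytes.
Bytes at offsets 2..3: 9F 50.
Big-endian stores the most-significant byte at the lowest address.
The bytes are already most-significant first: 0x9F50.

0x9F50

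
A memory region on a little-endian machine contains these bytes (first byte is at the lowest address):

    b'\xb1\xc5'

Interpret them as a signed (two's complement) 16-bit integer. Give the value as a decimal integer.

-14927

Little-endian stores the least-significant byte at the lowest address.
Reassemble most-significant byte first: C5 B1 → 0xC5B1.
Top bit is set, so as a signed 16-bit value this is 0xC5B1 − 2^16 = -14927.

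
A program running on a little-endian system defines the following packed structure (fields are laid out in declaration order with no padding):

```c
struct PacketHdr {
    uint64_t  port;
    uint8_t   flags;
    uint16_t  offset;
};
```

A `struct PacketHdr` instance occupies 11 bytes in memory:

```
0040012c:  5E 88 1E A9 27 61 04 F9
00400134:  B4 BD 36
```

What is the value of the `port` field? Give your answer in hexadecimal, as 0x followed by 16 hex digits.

0xF9046127A91E885E

`port` is the first field, at byte offset 0, occupying 8 bytes.
Bytes at offsets 0..7: 5E 88 1E A9 27 61 04 F9.
Little-endian stores the least-significant byte at the lowest address.
Reassemble most-significant byte first: F9 04 61 27 A9 1E 88 5E → 0xF9046127A91E885E.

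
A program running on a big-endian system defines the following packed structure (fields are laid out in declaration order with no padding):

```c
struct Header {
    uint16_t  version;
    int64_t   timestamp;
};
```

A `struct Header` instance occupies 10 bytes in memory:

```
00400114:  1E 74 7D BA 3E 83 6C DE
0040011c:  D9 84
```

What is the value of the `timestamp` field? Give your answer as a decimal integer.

9059622334597355908

`timestamp` follows `version` (2 bytes), so it starts at byte offset 2 and occupies 8 bytes.
Bytes at offsets 2..9: 7D BA 3E 83 6C DE D9 84.
In big-endian order the high byte comes first in memory.
The bytes are already most-significant first: 0x7DBA3E836CDED984.
0x7DBA3E836CDED984 = 9059622334597355908.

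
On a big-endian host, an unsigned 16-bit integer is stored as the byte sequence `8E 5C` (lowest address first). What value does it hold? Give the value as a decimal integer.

In big-endian order the high byte comes first in memory.
The bytes are already most-significant first: 0x8E5C.
0x8E5C = 36444.

36444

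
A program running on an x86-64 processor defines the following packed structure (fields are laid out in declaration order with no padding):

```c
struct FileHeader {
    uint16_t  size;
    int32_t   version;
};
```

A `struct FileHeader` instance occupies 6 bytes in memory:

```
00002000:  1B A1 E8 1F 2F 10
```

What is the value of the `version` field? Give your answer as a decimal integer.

`version` follows `size` (2 bytes), so it starts at byte offset 2 and occupies 4 bytes.
Bytes at offsets 2..5: E8 1F 2F 10.
Little-endian stores the least-significant byte at the lowest address.
Reassemble most-significant byte first: 10 2F 1F E8 → 0x102F1FE8.
0x102F1FE8 = 271523816.

271523816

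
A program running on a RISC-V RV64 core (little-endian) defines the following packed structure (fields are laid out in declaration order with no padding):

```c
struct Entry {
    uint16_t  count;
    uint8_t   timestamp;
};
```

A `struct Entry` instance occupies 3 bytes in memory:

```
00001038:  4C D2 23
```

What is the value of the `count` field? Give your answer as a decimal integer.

53836

`count` is the first field, at byte offset 0, occupying 2 bytes.
Bytes at offsets 0..1: 4C D2.
Little-endian stores the least-significant byte at the lowest address.
Reassemble most-significant byte first: D2 4C → 0xD24C.
0xD24C = 53836.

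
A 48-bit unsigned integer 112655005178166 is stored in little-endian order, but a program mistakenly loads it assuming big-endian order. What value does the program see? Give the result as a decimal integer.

112655005178166 in 48-bit hexadecimal is 0x66758990D936.
Stored little-endian, the bytes at ascending addresses are 36 D9 90 89 75 66.
Read back as big-endian, the last byte is least significant, giving 0x36D990897566.
0x36D990897566 = 60308060730726.

60308060730726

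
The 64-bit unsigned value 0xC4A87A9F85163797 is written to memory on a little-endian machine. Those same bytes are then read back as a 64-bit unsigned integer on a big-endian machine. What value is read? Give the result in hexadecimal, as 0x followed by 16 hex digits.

Stored little-endian, the bytes at ascending addresses are 97 37 16 85 9F 7A A8 C4.
Read back as big-endian, the last byte is least significant, giving 0x973716859F7AA8C4.

0x973716859F7AA8C4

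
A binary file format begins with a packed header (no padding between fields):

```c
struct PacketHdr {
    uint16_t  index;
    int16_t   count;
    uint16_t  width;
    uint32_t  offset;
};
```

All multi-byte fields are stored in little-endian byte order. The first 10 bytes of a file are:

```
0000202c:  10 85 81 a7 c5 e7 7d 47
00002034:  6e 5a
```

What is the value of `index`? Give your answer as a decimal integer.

`index` is the first field, at byte offset 0, occupying 2 bytes.
Bytes at offsets 0..1: 10 85.
In little-endian order the low byte comes first in memory.
Reassemble most-significant byte first: 85 10 → 0x8510.
0x8510 = 34064.

34064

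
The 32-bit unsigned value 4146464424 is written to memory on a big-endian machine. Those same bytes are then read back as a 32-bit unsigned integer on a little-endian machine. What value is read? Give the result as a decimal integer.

4146464424 in 32-bit hexadecimal is 0xF72606A8.
Stored big-endian, the bytes at ascending addresses are F7 26 06 A8.
Read back as little-endian, the first byte is least significant, giving 0xA80626F7.
0xA80626F7 = 2818975479.

2818975479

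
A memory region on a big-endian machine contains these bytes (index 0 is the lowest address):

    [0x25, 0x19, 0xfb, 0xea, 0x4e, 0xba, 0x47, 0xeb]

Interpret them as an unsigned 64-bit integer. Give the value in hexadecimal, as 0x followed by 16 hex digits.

0x2519FBEA4EBA47EB

Big-endian: lowest address holds the most-significant byte.
The bytes are already most-significant first: 0x2519FBEA4EBA47EB.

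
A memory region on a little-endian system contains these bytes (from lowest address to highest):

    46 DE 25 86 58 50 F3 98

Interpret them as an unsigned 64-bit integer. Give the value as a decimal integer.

11021241054243708486

In little-endian order the low byte comes first in memory.
Reassemble most-significant byte first: 98 F3 50 58 86 25 DE 46 → 0x98F350588625DE46.
0x98F350588625DE46 = 11021241054243708486.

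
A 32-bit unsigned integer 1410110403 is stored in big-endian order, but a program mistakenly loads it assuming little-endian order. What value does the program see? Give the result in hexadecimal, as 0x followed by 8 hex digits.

1410110403 in 32-bit hexadecimal is 0x540C93C3.
Stored big-endian, the bytes at ascending addresses are 54 0C 93 C3.
Read back as little-endian, the first byte is least significant, giving 0xC3930C54.

0xC3930C54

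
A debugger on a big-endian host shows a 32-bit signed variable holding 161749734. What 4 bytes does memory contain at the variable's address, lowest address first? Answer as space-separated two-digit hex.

161749734 in hexadecimal, padded to 32 bits, is 0x09A41AE6.
Split into bytes (most-significant first): 09 A4 1A E6.
Big-endian stores the most-significant byte at the lowest address.
So the memory order matches the most-significant-first order: 09 A4 1A E6.

09 A4 1A E6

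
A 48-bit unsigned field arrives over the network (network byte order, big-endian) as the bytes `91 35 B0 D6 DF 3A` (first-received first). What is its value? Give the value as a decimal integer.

In big-endian order the high byte comes first in memory.
The bytes are already most-significant first: 0x9135B0D6DF3A.
0x9135B0D6DF3A = 159659786166074.

159659786166074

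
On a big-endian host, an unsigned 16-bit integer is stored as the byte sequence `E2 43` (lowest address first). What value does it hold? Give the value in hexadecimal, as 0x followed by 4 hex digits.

0xE243

Big-endian: lowest address holds the most-significant byte.
The bytes are already most-significant first: 0xE243.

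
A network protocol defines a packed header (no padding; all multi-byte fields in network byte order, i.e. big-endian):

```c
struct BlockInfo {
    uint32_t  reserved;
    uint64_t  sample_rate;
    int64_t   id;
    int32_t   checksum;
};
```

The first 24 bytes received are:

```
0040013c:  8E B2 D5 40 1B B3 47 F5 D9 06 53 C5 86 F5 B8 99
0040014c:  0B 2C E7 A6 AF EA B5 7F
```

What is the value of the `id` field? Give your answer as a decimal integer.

`id` follows `reserved` (4 B), `sample_rate` (8 B), so it starts at offset 4 + 8 = 12 and occupies 8 bytes.
Bytes at offsets 12..19: 86 F5 B8 99 0B 2C E7 A6.
In big-endian order the high byte comes first in memory.
The bytes are already most-significant first: 0x86F5B8990B2CE7A6.
Top bit is set, so as a signed 64-bit value this is 0x86F5B8990B2CE7A6 − 2^64 = -8721862135876098138.

-8721862135876098138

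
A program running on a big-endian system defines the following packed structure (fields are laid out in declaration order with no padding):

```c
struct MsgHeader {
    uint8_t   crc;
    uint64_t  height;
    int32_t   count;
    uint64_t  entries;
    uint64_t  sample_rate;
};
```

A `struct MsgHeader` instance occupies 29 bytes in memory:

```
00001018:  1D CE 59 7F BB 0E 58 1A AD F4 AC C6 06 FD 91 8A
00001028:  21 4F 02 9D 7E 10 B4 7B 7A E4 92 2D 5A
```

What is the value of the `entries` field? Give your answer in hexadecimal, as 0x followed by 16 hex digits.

`entries` follows `crc` (1 B), `height` (8 B), `count` (4 B), so it starts at offset 1 + 8 + 4 = 13 and occupies 8 bytes.
Bytes at offsets 13..20: FD 91 8A 21 4F 02 9D 7E.
Big-endian: lowest address holds the most-significant byte.
The bytes are already most-significant first: 0xFD918A214F029D7E.

0xFD918A214F029D7E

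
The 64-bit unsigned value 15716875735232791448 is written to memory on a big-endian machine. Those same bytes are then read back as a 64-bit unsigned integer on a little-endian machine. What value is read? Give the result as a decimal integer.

11007784477971652058

15716875735232791448 in 64-bit hexadecimal is 0xDA1D8F35A981C398.
Stored big-endian, the bytes at ascending addresses are DA 1D 8F 35 A9 81 C3 98.
Read back as little-endian, the first byte is least significant, giving 0x98C381A9358F1DDA.
0x98C381A9358F1DDA = 11007784477971652058.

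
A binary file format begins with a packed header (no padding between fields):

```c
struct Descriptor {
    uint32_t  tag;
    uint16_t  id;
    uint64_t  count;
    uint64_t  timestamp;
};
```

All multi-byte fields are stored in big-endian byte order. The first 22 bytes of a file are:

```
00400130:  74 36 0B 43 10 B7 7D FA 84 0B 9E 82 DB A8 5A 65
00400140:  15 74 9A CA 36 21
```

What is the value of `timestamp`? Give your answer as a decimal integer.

6513636026618623521

`timestamp` follows `tag` (4 B), `id` (2 B), `count` (8 B), so it starts at offset 4 + 2 + 8 = 14 and occupies 8 bytes.
Bytes at offsets 14..21: 5A 65 15 74 9A CA 36 21.
Big-endian: lowest address holds the most-significant byte.
The bytes are already most-significant first: 0x5A6515749ACA3621.
0x5A6515749ACA3621 = 6513636026618623521.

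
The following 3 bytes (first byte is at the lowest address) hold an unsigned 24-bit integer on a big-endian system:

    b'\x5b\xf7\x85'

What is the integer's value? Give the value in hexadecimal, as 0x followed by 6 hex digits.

In big-endian order the high byte comes first in memory.
The bytes are already most-significant first: 0x5BF785.

0x5BF785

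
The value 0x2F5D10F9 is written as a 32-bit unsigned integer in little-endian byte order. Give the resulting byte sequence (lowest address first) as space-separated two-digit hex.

Split into bytes (most-significant first): 2F 5D 10 F9.
In little-endian order the low byte comes first in memory.
So at ascending addresses the bytes are F9 10 5D 2F.

F9 10 5D 2F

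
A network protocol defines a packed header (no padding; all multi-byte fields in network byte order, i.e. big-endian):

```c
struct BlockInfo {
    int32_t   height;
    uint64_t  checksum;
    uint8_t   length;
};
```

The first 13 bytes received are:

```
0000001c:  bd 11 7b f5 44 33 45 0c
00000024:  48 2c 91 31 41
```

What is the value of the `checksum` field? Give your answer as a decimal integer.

`checksum` follows `height` (4 bytes), so it starts at byte offset 4 and occupies 8 bytes.
Bytes at offsets 4..11: 44 33 45 0C 48 2C 91 31.
Big-endian: lowest address holds the most-significant byte.
The bytes are already most-significant first: 0x4433450C482C9131.
0x4433450C482C9131 = 4914347537444147505.

4914347537444147505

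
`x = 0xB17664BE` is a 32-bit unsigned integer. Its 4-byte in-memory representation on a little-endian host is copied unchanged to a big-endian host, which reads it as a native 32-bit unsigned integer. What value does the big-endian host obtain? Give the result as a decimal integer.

3194255025

Stored little-endian, the bytes at ascending addresses are BE 64 76 B1.
Read back as big-endian, the last byte is least significant, giving 0xBE6476B1.
0xBE6476B1 = 3194255025.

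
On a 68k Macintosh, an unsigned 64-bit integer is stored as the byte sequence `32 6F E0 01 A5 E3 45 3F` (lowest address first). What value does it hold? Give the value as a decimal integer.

3634369721994003775

In big-endian order the high byte comes first in memory.
The bytes are already most-significant first: 0x326FE001A5E3453F.
0x326FE001A5E3453F = 3634369721994003775.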